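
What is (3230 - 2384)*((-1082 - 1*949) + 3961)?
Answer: 1632780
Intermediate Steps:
(3230 - 2384)*((-1082 - 1*949) + 3961) = 846*((-1082 - 949) + 3961) = 846*(-2031 + 3961) = 846*1930 = 1632780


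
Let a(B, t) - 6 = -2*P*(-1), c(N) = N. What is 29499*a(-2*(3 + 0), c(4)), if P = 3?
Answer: 353988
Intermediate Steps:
a(B, t) = 12 (a(B, t) = 6 - 2*3*(-1) = 6 - 6*(-1) = 6 + 6 = 12)
29499*a(-2*(3 + 0), c(4)) = 29499*12 = 353988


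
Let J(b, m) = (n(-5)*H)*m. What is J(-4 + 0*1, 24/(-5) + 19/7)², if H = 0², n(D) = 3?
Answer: 0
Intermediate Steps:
H = 0
J(b, m) = 0 (J(b, m) = (3*0)*m = 0*m = 0)
J(-4 + 0*1, 24/(-5) + 19/7)² = 0² = 0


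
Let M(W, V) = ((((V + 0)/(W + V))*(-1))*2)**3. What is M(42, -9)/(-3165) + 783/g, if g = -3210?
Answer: -73314909/300499870 ≈ -0.24398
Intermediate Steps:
M(W, V) = -8*V**3/(V + W)**3 (M(W, V) = (((V/(V + W))*(-1))*2)**3 = (-V/(V + W)*2)**3 = (-2*V/(V + W))**3 = -8*V**3/(V + W)**3)
M(42, -9)/(-3165) + 783/g = -8*(-9)**3/(-9 + 42)**3/(-3165) + 783/(-3210) = -8*(-729)/33**3*(-1/3165) + 783*(-1/3210) = -8*(-729)*1/35937*(-1/3165) - 261/1070 = (216/1331)*(-1/3165) - 261/1070 = -72/1404205 - 261/1070 = -73314909/300499870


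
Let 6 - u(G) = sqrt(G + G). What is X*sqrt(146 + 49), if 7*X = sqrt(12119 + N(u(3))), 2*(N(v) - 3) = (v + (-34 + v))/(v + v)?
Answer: sqrt(56726670 - 9455550*sqrt(6))/(14*sqrt(6 - sqrt(6))) ≈ 219.62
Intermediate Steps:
u(G) = 6 - sqrt(2)*sqrt(G) (u(G) = 6 - sqrt(G + G) = 6 - sqrt(2*G) = 6 - sqrt(2)*sqrt(G))
N(v) = 3 + (-34 + 2*v)/(4*v) (N(v) = 3 + ((v + (-34 + v))/(v + v))/2 = 3 + ((-34 + 2*v)/((2*v)))/2 = 3 + ((-34 + 2*v)*(1/(2*v)))/2 = 3 + ((-34 + 2*v)/(2*v))/2 = 3 + (-34 + 2*v)/(4*v))
X = sqrt(12119 + (25 - 7*sqrt(6))/(2*(6 - sqrt(6))))/7 (X = sqrt(12119 + (-17 + 7*(6 - sqrt(2)*sqrt(3)))/(2*(6 - sqrt(2)*sqrt(3))))/7 = sqrt(12119 + (-17 + 7*(6 - sqrt(6)))/(2*(6 - sqrt(6))))/7 = sqrt(12119 + (-17 + (42 - 7*sqrt(6)))/(2*(6 - sqrt(6))))/7 = sqrt(12119 + (25 - 7*sqrt(6))/(2*(6 - sqrt(6))))/7 ≈ 15.727)
X*sqrt(146 + 49) = (sqrt(290906 - 48490*sqrt(6))/(14*sqrt(6 - sqrt(6))))*sqrt(146 + 49) = (sqrt(290906 - 48490*sqrt(6))/(14*sqrt(6 - sqrt(6))))*sqrt(195) = sqrt(195)*sqrt(290906 - 48490*sqrt(6))/(14*sqrt(6 - sqrt(6)))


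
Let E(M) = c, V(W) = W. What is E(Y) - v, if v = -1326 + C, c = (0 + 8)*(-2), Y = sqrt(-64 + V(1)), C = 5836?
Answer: -4526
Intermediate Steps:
Y = 3*I*sqrt(7) (Y = sqrt(-64 + 1) = sqrt(-63) = 3*I*sqrt(7) ≈ 7.9373*I)
c = -16 (c = 8*(-2) = -16)
E(M) = -16
v = 4510 (v = -1326 + 5836 = 4510)
E(Y) - v = -16 - 1*4510 = -16 - 4510 = -4526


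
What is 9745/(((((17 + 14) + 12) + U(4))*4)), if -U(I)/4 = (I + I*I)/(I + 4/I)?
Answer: 9745/108 ≈ 90.231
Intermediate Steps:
U(I) = -4*(I + I²)/(I + 4/I) (U(I) = -4*(I + I*I)/(I + 4/I) = -4*(I + I²)/(I + 4/I))
9745/(((((17 + 14) + 12) + U(4))*4)) = 9745/(((((17 + 14) + 12) + 4*4²*(-1 - 1*4)/(4 + 4²))*4)) = 9745/((((31 + 12) + 4*16*(-1 - 4)/(4 + 16))*4)) = 9745/(((43 + 4*16*(-5)/20)*4)) = 9745/(((43 + 4*16*(1/20)*(-5))*4)) = 9745/(((43 - 16)*4)) = 9745/((27*4)) = 9745/108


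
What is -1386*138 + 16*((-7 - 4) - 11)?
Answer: -191620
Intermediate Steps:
-1386*138 + 16*((-7 - 4) - 11) = -191268 + 16*(-11 - 11) = -191268 + 16*(-22) = -191268 - 352 = -191620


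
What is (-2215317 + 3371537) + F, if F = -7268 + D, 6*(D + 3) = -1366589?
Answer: 5527105/6 ≈ 9.2118e+5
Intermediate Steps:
D = -1366607/6 (D = -3 + (1/6)*(-1366589) = -3 - 1366589/6 = -1366607/6 ≈ -2.2777e+5)
F = -1410215/6 (F = -7268 - 1366607/6 = -1410215/6 ≈ -2.3504e+5)
(-2215317 + 3371537) + F = (-2215317 + 3371537) - 1410215/6 = 1156220 - 1410215/6 = 5527105/6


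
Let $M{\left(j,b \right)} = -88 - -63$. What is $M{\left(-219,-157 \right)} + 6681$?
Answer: $6656$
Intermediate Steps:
$M{\left(j,b \right)} = -25$ ($M{\left(j,b \right)} = -88 + 63 = -25$)
$M{\left(-219,-157 \right)} + 6681 = -25 + 6681 = 6656$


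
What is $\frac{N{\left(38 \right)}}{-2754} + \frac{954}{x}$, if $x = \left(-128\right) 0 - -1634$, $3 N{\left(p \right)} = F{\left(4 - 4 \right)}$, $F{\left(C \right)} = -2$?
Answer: $\frac{1971304}{3375027} \approx 0.58409$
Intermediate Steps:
$N{\left(p \right)} = - \frac{2}{3}$ ($N{\left(p \right)} = \frac{1}{3} \left(-2\right) = - \frac{2}{3}$)
$x = 1634$ ($x = 0 + 1634 = 1634$)
$\frac{N{\left(38 \right)}}{-2754} + \frac{954}{x} = - \frac{2}{3 \left(-2754\right)} + \frac{954}{1634} = \left(- \frac{2}{3}\right) \left(- \frac{1}{2754}\right) + 954 \cdot \frac{1}{1634} = \frac{1}{4131} + \frac{477}{817} = \frac{1971304}{3375027}$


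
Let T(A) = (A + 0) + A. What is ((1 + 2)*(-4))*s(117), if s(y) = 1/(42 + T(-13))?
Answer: -¾ ≈ -0.75000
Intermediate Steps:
T(A) = 2*A (T(A) = A + A = 2*A)
s(y) = 1/16 (s(y) = 1/(42 + 2*(-13)) = 1/(42 - 26) = 1/16)
((1 + 2)*(-4))*s(117) = ((1 + 2)*(-4))*(1/16) = (3*(-4))*(1/16) = -12*1/16 = -¾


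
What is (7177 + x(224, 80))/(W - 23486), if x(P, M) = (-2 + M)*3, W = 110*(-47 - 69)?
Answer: -7411/36246 ≈ -0.20446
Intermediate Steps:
W = -12760 (W = 110*(-116) = -12760)
x(P, M) = -6 + 3*M
(7177 + x(224, 80))/(W - 23486) = (7177 + (-6 + 3*80))/(-12760 - 23486) = (7177 + (-6 + 240))/(-36246) = (7177 + 234)*(-1/36246) = 7411*(-1/36246) = -7411/36246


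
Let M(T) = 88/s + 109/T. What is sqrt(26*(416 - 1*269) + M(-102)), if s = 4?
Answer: sqrt(39981858)/102 ≈ 61.991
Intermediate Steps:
M(T) = 22 + 109/T (M(T) = 88/4 + 109/T = 88*(1/4) + 109/T = 22 + 109/T)
sqrt(26*(416 - 1*269) + M(-102)) = sqrt(26*(416 - 1*269) + (22 + 109/(-102))) = sqrt(26*(416 - 269) + (22 + 109*(-1/102))) = sqrt(26*147 + (22 - 109/102)) = sqrt(3822 + 2135/102) = sqrt(391979/102) = sqrt(39981858)/102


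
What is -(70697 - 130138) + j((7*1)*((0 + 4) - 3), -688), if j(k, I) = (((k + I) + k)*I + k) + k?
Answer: 523167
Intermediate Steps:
j(k, I) = 2*k + I*(I + 2*k) (j(k, I) = (((I + k) + k)*I + k) + k = ((I + 2*k)*I + k) + k = (I*(I + 2*k) + k) + k = (k + I*(I + 2*k)) + k = 2*k + I*(I + 2*k))
-(70697 - 130138) + j((7*1)*((0 + 4) - 3), -688) = -(70697 - 130138) + ((-688)**2 + 2*((7*1)*((0 + 4) - 3)) + 2*(-688)*((7*1)*((0 + 4) - 3))) = -1*(-59441) + (473344 + 2*(7*(4 - 3)) + 2*(-688)*(7*(4 - 3))) = 59441 + (473344 + 2*(7*1) + 2*(-688)*(7*1)) = 59441 + (473344 + 2*7 + 2*(-688)*7) = 59441 + (473344 + 14 - 9632) = 59441 + 463726 = 523167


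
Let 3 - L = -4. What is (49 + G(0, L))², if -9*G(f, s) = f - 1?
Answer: 195364/81 ≈ 2411.9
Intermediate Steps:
L = 7 (L = 3 - 1*(-4) = 3 + 4 = 7)
G(f, s) = ⅑ - f/9 (G(f, s) = -(f - 1)/9 = -(-1 + f)/9 = ⅑ - f/9)
(49 + G(0, L))² = (49 + (⅑ - ⅑*0))² = (49 + (⅑ + 0))² = (49 + ⅑)² = (442/9)² = 195364/81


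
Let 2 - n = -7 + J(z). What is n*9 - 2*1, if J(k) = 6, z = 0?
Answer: 25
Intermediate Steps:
n = 3 (n = 2 - (-7 + 6) = 2 - 1*(-1) = 2 + 1 = 3)
n*9 - 2*1 = 3*9 - 2*1 = 27 - 2 = 25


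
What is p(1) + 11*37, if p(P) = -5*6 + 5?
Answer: 382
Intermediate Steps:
p(P) = -25 (p(P) = -30 + 5 = -25)
p(1) + 11*37 = -25 + 11*37 = -25 + 407 = 382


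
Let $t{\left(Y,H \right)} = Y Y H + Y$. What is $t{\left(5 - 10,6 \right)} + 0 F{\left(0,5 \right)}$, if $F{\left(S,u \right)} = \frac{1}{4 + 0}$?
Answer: $145$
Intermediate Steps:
$F{\left(S,u \right)} = \frac{1}{4}$
$t{\left(Y,H \right)} = Y + H Y^{2}$ ($t{\left(Y,H \right)} = Y^{2} H + Y = H Y^{2} + Y = Y + H Y^{2}$)
$t{\left(5 - 10,6 \right)} + 0 F{\left(0,5 \right)} = \left(5 - 10\right) \left(1 + 6 \left(5 - 10\right)\right) + 0 \cdot \frac{1}{4} = \left(5 - 10\right) \left(1 + 6 \left(5 - 10\right)\right) + 0 = - 5 \left(1 + 6 \left(-5\right)\right) + 0 = - 5 \left(1 - 30\right) + 0 = \left(-5\right) \left(-29\right) + 0 = 145 + 0 = 145$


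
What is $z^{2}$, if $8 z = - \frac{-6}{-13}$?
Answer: $\frac{9}{2704} \approx 0.0033284$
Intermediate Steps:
$z = - \frac{3}{52}$ ($z = \frac{\left(-1\right) \left(- \frac{6}{-13}\right)}{8} = \frac{\left(-1\right) \left(\left(-6\right) \left(- \frac{1}{13}\right)\right)}{8} = \frac{\left(-1\right) \frac{6}{13}}{8} = \frac{1}{8} \left(- \frac{6}{13}\right) = - \frac{3}{52} \approx -0.057692$)
$z^{2} = \left(- \frac{3}{52}\right)^{2} = \frac{9}{2704}$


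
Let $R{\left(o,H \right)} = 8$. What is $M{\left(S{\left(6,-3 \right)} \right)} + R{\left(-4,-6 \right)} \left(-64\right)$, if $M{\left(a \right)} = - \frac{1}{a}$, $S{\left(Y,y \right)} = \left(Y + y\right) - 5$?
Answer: $- \frac{1023}{2} \approx -511.5$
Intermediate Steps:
$S{\left(Y,y \right)} = -5 + Y + y$
$M{\left(S{\left(6,-3 \right)} \right)} + R{\left(-4,-6 \right)} \left(-64\right) = - \frac{1}{-5 + 6 - 3} + 8 \left(-64\right) = - \frac{1}{-2} - 512 = \left(-1\right) \left(- \frac{1}{2}\right) - 512 = \frac{1}{2} - 512 = - \frac{1023}{2}$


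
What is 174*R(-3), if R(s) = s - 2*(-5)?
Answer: 1218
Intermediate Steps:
R(s) = 10 + s (R(s) = s + 10 = 10 + s)
174*R(-3) = 174*(10 - 3) = 174*7 = 1218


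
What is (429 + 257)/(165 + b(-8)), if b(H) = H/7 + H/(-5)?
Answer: 24010/5791 ≈ 4.1461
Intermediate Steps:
b(H) = -2*H/35 (b(H) = H*(1/7) + H*(-1/5) = H/7 - H/5 = -2*H/35)
(429 + 257)/(165 + b(-8)) = (429 + 257)/(165 - 2/35*(-8)) = 686/(165 + 16/35) = 686/(5791/35) = 686*(35/5791) = 24010/5791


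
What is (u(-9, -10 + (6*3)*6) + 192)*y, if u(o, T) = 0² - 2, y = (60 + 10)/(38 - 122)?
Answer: -475/3 ≈ -158.33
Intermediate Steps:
y = -⅚ (y = 70/(-84) = 70*(-1/84) = -⅚ ≈ -0.83333)
u(o, T) = -2 (u(o, T) = 0 - 2 = -2)
(u(-9, -10 + (6*3)*6) + 192)*y = (-2 + 192)*(-⅚) = 190*(-⅚) = -475/3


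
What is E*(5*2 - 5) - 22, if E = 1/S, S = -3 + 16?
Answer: -281/13 ≈ -21.615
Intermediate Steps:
S = 13
E = 1/13 ≈ 0.076923
E*(5*2 - 5) - 22 = (5*2 - 5)/13 - 22 = (10 - 5)/13 - 22 = (1/13)*5 - 22 = 5/13 - 22 = -281/13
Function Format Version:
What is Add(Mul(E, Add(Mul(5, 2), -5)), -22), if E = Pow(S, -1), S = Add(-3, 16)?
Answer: Rational(-281, 13) ≈ -21.615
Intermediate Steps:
S = 13
E = Rational(1, 13) (E = Pow(13, -1) = Rational(1, 13) ≈ 0.076923)
Add(Mul(E, Add(Mul(5, 2), -5)), -22) = Add(Mul(Rational(1, 13), Add(Mul(5, 2), -5)), -22) = Add(Mul(Rational(1, 13), Add(10, -5)), -22) = Add(Mul(Rational(1, 13), 5), -22) = Add(Rational(5, 13), -22) = Rational(-281, 13)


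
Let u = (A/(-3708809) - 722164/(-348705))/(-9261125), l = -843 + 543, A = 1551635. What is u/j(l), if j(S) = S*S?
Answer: -2137305460001/1077950698594860431250000 ≈ -1.9827e-12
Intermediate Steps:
l = -300
j(S) = S²
u = -2137305460001/11977229984387338125 (u = (1551635/(-3708809) - 722164/(-348705))/(-9261125) = (1551635*(-1/3708809) - 722164*(-1/348705))*(-1/9261125) = (-1551635/3708809 + 722164/348705)*(-1/9261125) = (2137305460001/1293280242345)*(-1/9261125) = -2137305460001/11977229984387338125 ≈ -1.7845e-7)
u/j(l) = -2137305460001/(11977229984387338125*((-300)²)) = -2137305460001/11977229984387338125/90000 = -2137305460001/11977229984387338125*1/90000 = -2137305460001/1077950698594860431250000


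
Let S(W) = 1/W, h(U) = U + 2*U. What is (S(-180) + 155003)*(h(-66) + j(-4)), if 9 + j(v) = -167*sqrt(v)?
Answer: -641712397/20 - 4659390013*I/90 ≈ -3.2086e+7 - 5.1771e+7*I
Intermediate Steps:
h(U) = 3*U
j(v) = -9 - 167*sqrt(v)
(S(-180) + 155003)*(h(-66) + j(-4)) = (1/(-180) + 155003)*(3*(-66) + (-9 - 334*I)) = (-1/180 + 155003)*(-198 + (-9 - 334*I)) = 27900539*(-198 + (-9 - 334*I))/180 = 27900539*(-207 - 334*I)/180 = -641712397/20 - 4659390013*I/90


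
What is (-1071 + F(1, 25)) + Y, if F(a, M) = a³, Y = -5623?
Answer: -6693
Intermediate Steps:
(-1071 + F(1, 25)) + Y = (-1071 + 1³) - 5623 = (-1071 + 1) - 5623 = -1070 - 5623 = -6693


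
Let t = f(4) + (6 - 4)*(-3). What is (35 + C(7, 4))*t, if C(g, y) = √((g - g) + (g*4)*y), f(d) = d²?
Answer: 350 + 40*√7 ≈ 455.83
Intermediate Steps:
C(g, y) = 2*√(g*y) (C(g, y) = √(0 + (4*g)*y) = √(0 + 4*g*y) = √(4*g*y) = 2*√(g*y))
t = 10 (t = 4² + (6 - 4)*(-3) = 16 + 2*(-3) = 16 - 6 = 10)
(35 + C(7, 4))*t = (35 + 2*√(7*4))*10 = (35 + 2*√28)*10 = (35 + 2*(2*√7))*10 = (35 + 4*√7)*10 = 350 + 40*√7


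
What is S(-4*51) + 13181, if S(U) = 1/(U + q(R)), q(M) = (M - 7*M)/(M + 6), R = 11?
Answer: 46581637/3534 ≈ 13181.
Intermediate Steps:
q(M) = -6*M/(6 + M) (q(M) = (-6*M)/(6 + M) = -6*M/(6 + M))
S(U) = 1/(-66/17 + U) (S(U) = 1/(U - 6*11/(6 + 11)) = 1/(U - 6*11/17) = 1/(U - 6*11*1/17) = 1/(U - 66/17) = 1/(-66/17 + U))
S(-4*51) + 13181 = 17/(-66 + 17*(-4*51)) + 13181 = 17/(-66 + 17*(-204)) + 13181 = 17/(-66 - 3468) + 13181 = 17/(-3534) + 13181 = 17*(-1/3534) + 13181 = -17/3534 + 13181 = 46581637/3534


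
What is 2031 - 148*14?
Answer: -41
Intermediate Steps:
2031 - 148*14 = 2031 - 2072 = -41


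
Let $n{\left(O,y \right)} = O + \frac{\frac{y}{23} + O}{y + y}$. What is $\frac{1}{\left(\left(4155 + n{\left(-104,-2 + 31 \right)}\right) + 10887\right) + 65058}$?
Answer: $\frac{1334}{106712301} \approx 1.2501 \cdot 10^{-5}$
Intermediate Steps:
$n{\left(O,y \right)} = O + \frac{O + \frac{y}{23}}{2 y}$ ($n{\left(O,y \right)} = O + \frac{y \frac{1}{23} + O}{2 y} = O + \left(\frac{y}{23} + O\right) \frac{1}{2 y} = O + \left(O + \frac{y}{23}\right) \frac{1}{2 y} = O + \frac{O + \frac{y}{23}}{2 y}$)
$\frac{1}{\left(\left(4155 + n{\left(-104,-2 + 31 \right)}\right) + 10887\right) + 65058} = \frac{1}{\left(\left(4155 + \left(\frac{1}{46} - 104 + \frac{1}{2} \left(-104\right) \frac{1}{-2 + 31}\right)\right) + 10887\right) + 65058} = \frac{1}{\left(\left(4155 + \left(\frac{1}{46} - 104 + \frac{1}{2} \left(-104\right) \frac{1}{29}\right)\right) + 10887\right) + 65058} = \frac{1}{\left(\left(4155 - \frac{141099}{1334}\right) + 10887\right) + 65058} = \frac{1}{\left(\frac{5401671}{1334} + 10887\right) + 65058} = \frac{1}{\frac{19924929}{1334} + 65058} = \frac{1}{\frac{106712301}{1334}} = \frac{1334}{106712301}$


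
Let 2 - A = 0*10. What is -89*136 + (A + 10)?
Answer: -12092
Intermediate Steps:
A = 2 (A = 2 - 0*10 = 2 - 1*0 = 2 + 0 = 2)
-89*136 + (A + 10) = -89*136 + (2 + 10) = -12104 + 12 = -12092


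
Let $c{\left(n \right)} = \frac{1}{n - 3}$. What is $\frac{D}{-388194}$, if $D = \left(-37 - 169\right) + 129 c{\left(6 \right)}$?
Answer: $\frac{163}{388194} \approx 0.00041989$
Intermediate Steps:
$c{\left(n \right)} = \frac{1}{-3 + n}$
$D = -163$ ($D = \left(-37 - 169\right) + \frac{129}{-3 + 6} = -206 + \frac{129}{3} = -206 + 129 \cdot \frac{1}{3} = -206 + 43 = -163$)
$\frac{D}{-388194} = - \frac{163}{-388194} = \left(-163\right) \left(- \frac{1}{388194}\right) = \frac{163}{388194}$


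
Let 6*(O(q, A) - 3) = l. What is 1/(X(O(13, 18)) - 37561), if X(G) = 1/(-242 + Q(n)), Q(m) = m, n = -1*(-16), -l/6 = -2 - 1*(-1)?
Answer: -226/8488787 ≈ -2.6623e-5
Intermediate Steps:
l = 6 (l = -6*(-2 - 1*(-1)) = -6*(-2 + 1) = -6*(-1) = 6)
n = 16
O(q, A) = 4 (O(q, A) = 3 + (⅙)*6 = 3 + 1 = 4)
X(G) = -1/226 (X(G) = 1/(-242 + 16) = 1/(-226) = -1/226)
1/(X(O(13, 18)) - 37561) = 1/(-1/226 - 37561) = 1/(-8488787/226) = -226/8488787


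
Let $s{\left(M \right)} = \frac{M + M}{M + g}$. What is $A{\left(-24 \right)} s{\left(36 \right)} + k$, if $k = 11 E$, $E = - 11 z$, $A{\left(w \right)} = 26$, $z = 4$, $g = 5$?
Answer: $- \frac{17972}{41} \approx -438.34$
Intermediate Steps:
$E = -44$ ($E = \left(-11\right) 4 = -44$)
$k = -484$ ($k = 11 \left(-44\right) = -484$)
$s{\left(M \right)} = \frac{2 M}{5 + M}$ ($s{\left(M \right)} = \frac{M + M}{M + 5} = \frac{2 M}{5 + M}$)
$A{\left(-24 \right)} s{\left(36 \right)} + k = 26 \cdot 2 \cdot 36 \frac{1}{5 + 36} - 484 = 26 \cdot 2 \cdot 36 \cdot \frac{1}{41} - 484 = 26 \cdot \frac{72}{41} - 484 = \frac{1872}{41} - 484 = - \frac{17972}{41}$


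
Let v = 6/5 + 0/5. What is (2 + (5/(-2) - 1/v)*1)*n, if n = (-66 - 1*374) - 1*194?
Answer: 2536/3 ≈ 845.33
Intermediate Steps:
v = 6/5 (v = 6*(⅕) + 0*(⅕) = 6/5 + 0 = 6/5 ≈ 1.2000)
n = -634 (n = (-66 - 374) - 194 = -440 - 194 = -634)
(2 + (5/(-2) - 1/v)*1)*n = (2 + (5/(-2) - 1/6/5)*1)*(-634) = (2 + (5*(-½) - 1*⅚)*1)*(-634) = (2 + (-5/2 - ⅚)*1)*(-634) = (2 - 10/3*1)*(-634) = (2 - 10/3)*(-634) = -4/3*(-634) = 2536/3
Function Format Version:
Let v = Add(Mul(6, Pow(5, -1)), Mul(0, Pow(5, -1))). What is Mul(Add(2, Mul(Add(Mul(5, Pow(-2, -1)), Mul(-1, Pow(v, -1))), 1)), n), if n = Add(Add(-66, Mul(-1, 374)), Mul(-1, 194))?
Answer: Rational(2536, 3) ≈ 845.33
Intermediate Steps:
v = Rational(6, 5) (v = Add(Mul(6, Rational(1, 5)), Mul(0, Rational(1, 5))) = Add(Rational(6, 5), 0) = Rational(6, 5) ≈ 1.2000)
n = -634 (n = Add(Add(-66, -374), -194) = Add(-440, -194) = -634)
Mul(Add(2, Mul(Add(Mul(5, Pow(-2, -1)), Mul(-1, Pow(v, -1))), 1)), n) = Mul(Add(2, Mul(Add(Mul(5, Pow(-2, -1)), Mul(-1, Pow(Rational(6, 5), -1))), 1)), -634) = Mul(Add(2, Mul(Add(Mul(5, Rational(-1, 2)), Mul(-1, Rational(5, 6))), 1)), -634) = Mul(Add(2, Mul(Add(Rational(-5, 2), Rational(-5, 6)), 1)), -634) = Mul(Add(2, Mul(Rational(-10, 3), 1)), -634) = Mul(Add(2, Rational(-10, 3)), -634) = Mul(Rational(-4, 3), -634) = Rational(2536, 3)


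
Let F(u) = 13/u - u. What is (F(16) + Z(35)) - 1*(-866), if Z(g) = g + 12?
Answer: 14365/16 ≈ 897.81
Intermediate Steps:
Z(g) = 12 + g
F(u) = -u + 13/u
(F(16) + Z(35)) - 1*(-866) = ((-1*16 + 13/16) + (12 + 35)) - 1*(-866) = ((-16 + 13*(1/16)) + 47) + 866 = ((-16 + 13/16) + 47) + 866 = (-243/16 + 47) + 866 = 509/16 + 866 = 14365/16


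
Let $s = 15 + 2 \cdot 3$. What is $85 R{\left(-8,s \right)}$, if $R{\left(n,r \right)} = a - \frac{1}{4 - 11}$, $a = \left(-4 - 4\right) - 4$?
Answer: $- \frac{7055}{7} \approx -1007.9$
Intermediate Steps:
$a = -12$ ($a = -8 - 4 = -12$)
$s = 21$ ($s = 15 + 6 = 21$)
$R{\left(n,r \right)} = - \frac{83}{7}$ ($R{\left(n,r \right)} = -12 - \frac{1}{4 - 11} = -12 - \frac{1}{-7} = -12 - - \frac{1}{7} = -12 + \frac{1}{7} = - \frac{83}{7}$)
$85 R{\left(-8,s \right)} = 85 \left(- \frac{83}{7}\right) = - \frac{7055}{7}$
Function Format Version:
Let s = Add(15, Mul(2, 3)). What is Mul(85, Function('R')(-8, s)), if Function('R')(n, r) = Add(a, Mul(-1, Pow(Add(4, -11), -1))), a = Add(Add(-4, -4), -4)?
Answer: Rational(-7055, 7) ≈ -1007.9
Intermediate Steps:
a = -12 (a = Add(-8, -4) = -12)
s = 21 (s = Add(15, 6) = 21)
Function('R')(n, r) = Rational(-83, 7) (Function('R')(n, r) = Add(-12, Mul(-1, Pow(Add(4, -11), -1))) = Add(-12, Mul(-1, Pow(-7, -1))) = Add(-12, Mul(-1, Rational(-1, 7))) = Add(-12, Rational(1, 7)) = Rational(-83, 7))
Mul(85, Function('R')(-8, s)) = Mul(85, Rational(-83, 7)) = Rational(-7055, 7)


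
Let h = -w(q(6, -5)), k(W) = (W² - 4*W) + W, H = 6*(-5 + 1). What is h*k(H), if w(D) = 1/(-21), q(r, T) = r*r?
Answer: 216/7 ≈ 30.857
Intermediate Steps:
q(r, T) = r²
w(D) = -1/21
H = -24 (H = 6*(-4) = -24)
k(W) = W² - 3*W
h = 1/21 (h = -1*(-1/21) = 1/21 ≈ 0.047619)
h*k(H) = (-24*(-3 - 24))/21 = (-24*(-27))/21 = (1/21)*648 = 216/7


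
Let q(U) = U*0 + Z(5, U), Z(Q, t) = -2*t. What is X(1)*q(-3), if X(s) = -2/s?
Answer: -12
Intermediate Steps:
q(U) = -2*U (q(U) = U*0 - 2*U = 0 - 2*U = -2*U)
X(1)*q(-3) = (-2/1)*(-2*(-3)) = -2*1*6 = -2*6 = -12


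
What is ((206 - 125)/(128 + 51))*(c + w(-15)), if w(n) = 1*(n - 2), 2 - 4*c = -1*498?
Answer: 8748/179 ≈ 48.872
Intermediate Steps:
c = 125 (c = 1/2 - (-1)*498/4 = 1/2 - 1/4*(-498) = 1/2 + 249/2 = 125)
w(n) = -2 + n (w(n) = 1*(-2 + n) = -2 + n)
((206 - 125)/(128 + 51))*(c + w(-15)) = ((206 - 125)/(128 + 51))*(125 + (-2 - 15)) = (81/179)*(125 - 17) = (81*(1/179))*108 = (81/179)*108 = 8748/179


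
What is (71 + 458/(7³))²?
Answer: 615585721/117649 ≈ 5232.4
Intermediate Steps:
(71 + 458/(7³))² = (71 + 458/343)² = (24811/343)² = 615585721/117649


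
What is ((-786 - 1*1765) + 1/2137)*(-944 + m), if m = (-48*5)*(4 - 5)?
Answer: 3837846144/2137 ≈ 1.7959e+6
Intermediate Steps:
m = 240 (m = -16*15*(-1) = -240*(-1) = 240)
((-786 - 1*1765) + 1/2137)*(-944 + m) = ((-786 - 1*1765) + 1/2137)*(-944 + 240) = ((-786 - 1765) + 1/2137)*(-704) = (-2551 + 1/2137)*(-704) = -5451486/2137*(-704) = 3837846144/2137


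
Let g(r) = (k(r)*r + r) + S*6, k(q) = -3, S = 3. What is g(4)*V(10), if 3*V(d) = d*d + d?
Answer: 1100/3 ≈ 366.67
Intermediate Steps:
V(d) = d/3 + d**2/3 (V(d) = (d*d + d)/3 = (d**2 + d)/3 = (d + d**2)/3 = d/3 + d**2/3)
g(r) = 18 - 2*r (g(r) = (-3*r + r) + 3*6 = -2*r + 18 = 18 - 2*r)
g(4)*V(10) = (18 - 2*4)*((1/3)*10*(1 + 10)) = (18 - 8)*((1/3)*10*11) = 10*(110/3) = 1100/3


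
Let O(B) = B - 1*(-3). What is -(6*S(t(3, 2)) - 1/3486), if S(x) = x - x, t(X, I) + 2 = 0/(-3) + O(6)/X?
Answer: 1/3486 ≈ 0.00028686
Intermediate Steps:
O(B) = 3 + B (O(B) = B + 3 = 3 + B)
t(X, I) = -2 + 9/X (t(X, I) = -2 + (0/(-3) + (3 + 6)/X) = -2 + (0*(-1/3) + 9/X) = -2 + (0 + 9/X) = -2 + 9/X)
S(x) = 0
-(6*S(t(3, 2)) - 1/3486) = -(6*0 - 1/3486) = -(0 - 1*1/3486) = -(0 - 1/3486) = -1*(-1/3486) = 1/3486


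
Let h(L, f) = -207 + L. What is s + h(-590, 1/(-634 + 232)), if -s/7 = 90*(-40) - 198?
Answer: 25789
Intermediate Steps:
s = 26586 (s = -7*(90*(-40) - 198) = -7*(-3600 - 198) = -7*(-3798) = 26586)
s + h(-590, 1/(-634 + 232)) = 26586 + (-207 - 590) = 26586 - 797 = 25789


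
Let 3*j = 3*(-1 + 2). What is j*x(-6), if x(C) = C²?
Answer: 36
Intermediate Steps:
j = 1 (j = (3*(-1 + 2))/3 = (3*1)/3 = (⅓)*3 = 1)
j*x(-6) = 1*(-6)² = 1*36 = 36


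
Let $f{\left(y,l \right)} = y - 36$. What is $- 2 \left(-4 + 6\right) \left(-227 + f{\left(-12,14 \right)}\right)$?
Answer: $1100$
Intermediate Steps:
$f{\left(y,l \right)} = -36 + y$
$- 2 \left(-4 + 6\right) \left(-227 + f{\left(-12,14 \right)}\right) = - 2 \left(-4 + 6\right) \left(-227 - 48\right) = \left(-2\right) 2 \left(-227 - 48\right) = \left(-4\right) \left(-275\right) = 1100$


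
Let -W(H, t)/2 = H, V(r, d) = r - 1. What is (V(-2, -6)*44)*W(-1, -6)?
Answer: -264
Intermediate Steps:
V(r, d) = -1 + r
W(H, t) = -2*H
(V(-2, -6)*44)*W(-1, -6) = ((-1 - 2)*44)*(-2*(-1)) = -3*44*2 = -132*2 = -264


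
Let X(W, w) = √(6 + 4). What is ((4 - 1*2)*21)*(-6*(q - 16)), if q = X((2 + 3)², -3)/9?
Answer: 4032 - 28*√10 ≈ 3943.5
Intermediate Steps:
X(W, w) = √10
q = √10/9 ≈ 0.35136
((4 - 1*2)*21)*(-6*(q - 16)) = ((4 - 1*2)*21)*(-6*(√10/9 - 16)) = ((4 - 2)*21)*(-6*(-16 + √10/9)) = (2*21)*(96 - 2*√10/3) = 42*(96 - 2*√10/3) = 4032 - 28*√10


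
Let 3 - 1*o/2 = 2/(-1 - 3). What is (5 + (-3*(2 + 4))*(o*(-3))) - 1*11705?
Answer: -11322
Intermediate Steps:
o = 7 (o = 6 - 2*2/(-1 - 3) = 6 - 2*2/(-4) = 6 - (-1)*2/2 = 6 - 2*(-½) = 6 + 1 = 7)
(5 + (-3*(2 + 4))*(o*(-3))) - 1*11705 = (5 + (-3*(2 + 4))*(7*(-3))) - 1*11705 = (5 - 3*6*(-21)) - 11705 = (5 - 18*(-21)) - 11705 = (5 + 378) - 11705 = 383 - 11705 = -11322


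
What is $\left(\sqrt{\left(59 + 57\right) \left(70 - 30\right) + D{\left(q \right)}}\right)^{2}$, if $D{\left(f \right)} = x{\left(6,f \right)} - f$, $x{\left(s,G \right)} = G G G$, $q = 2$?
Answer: $4646$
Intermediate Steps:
$x{\left(s,G \right)} = G^{3}$ ($x{\left(s,G \right)} = G^{2} G = G^{3}$)
$D{\left(f \right)} = f^{3} - f$
$\left(\sqrt{\left(59 + 57\right) \left(70 - 30\right) + D{\left(q \right)}}\right)^{2} = \left(\sqrt{\left(59 + 57\right) \left(70 - 30\right) + \left(2^{3} - 2\right)}\right)^{2} = \left(\sqrt{116 \cdot 40 + \left(8 - 2\right)}\right)^{2} = \left(\sqrt{4640 + 6}\right)^{2} = \left(\sqrt{4646}\right)^{2} = 4646$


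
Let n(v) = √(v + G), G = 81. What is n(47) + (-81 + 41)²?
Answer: 1600 + 8*√2 ≈ 1611.3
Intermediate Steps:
n(v) = √(81 + v) (n(v) = √(v + 81) = √(81 + v))
n(47) + (-81 + 41)² = √(81 + 47) + (-81 + 41)² = √128 + (-40)² = 8*√2 + 1600 = 1600 + 8*√2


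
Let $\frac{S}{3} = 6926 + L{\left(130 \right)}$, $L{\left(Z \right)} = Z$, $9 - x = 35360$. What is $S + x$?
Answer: $-14183$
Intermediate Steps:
$x = -35351$ ($x = 9 - 35360 = -35351$)
$S = 21168$ ($S = 3 \left(6926 + 130\right) = 3 \cdot 7056 = 21168$)
$S + x = 21168 - 35351 = -14183$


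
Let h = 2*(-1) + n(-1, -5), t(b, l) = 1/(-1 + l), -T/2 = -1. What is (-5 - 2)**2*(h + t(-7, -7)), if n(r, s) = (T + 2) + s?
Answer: -1225/8 ≈ -153.13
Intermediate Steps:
T = 2 (T = -2*(-1) = 2)
n(r, s) = 4 + s (n(r, s) = (2 + 2) + s = 4 + s)
h = -3 (h = 2*(-1) + (4 - 5) = -2 - 1 = -3)
(-5 - 2)**2*(h + t(-7, -7)) = (-5 - 2)**2*(-3 + 1/(-1 - 7)) = (-7)**2*(-3 + 1/(-8)) = 49*(-3 - 1/8) = 49*(-25/8) = -1225/8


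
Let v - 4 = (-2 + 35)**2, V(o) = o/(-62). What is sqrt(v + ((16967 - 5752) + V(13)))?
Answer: 3*sqrt(5256794)/62 ≈ 110.94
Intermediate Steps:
V(o) = -o/62 (V(o) = o*(-1/62) = -o/62)
v = 1093 (v = 4 + (-2 + 35)**2 = 4 + 33**2 = 4 + 1089 = 1093)
sqrt(v + ((16967 - 5752) + V(13))) = sqrt(1093 + ((16967 - 5752) - 1/62*13)) = sqrt(1093 + (11215 - 13/62)) = sqrt(1093 + 695317/62) = sqrt(763083/62) = 3*sqrt(5256794)/62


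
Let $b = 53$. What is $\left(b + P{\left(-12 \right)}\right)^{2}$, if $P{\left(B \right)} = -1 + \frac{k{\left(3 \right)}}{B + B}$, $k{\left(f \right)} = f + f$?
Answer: $\frac{42849}{16} \approx 2678.1$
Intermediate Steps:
$k{\left(f \right)} = 2 f$
$P{\left(B \right)} = -1 + \frac{3}{B}$ ($P{\left(B \right)} = -1 + \frac{2 \cdot 3}{B + B} = -1 + \frac{6}{2 B} = -1 + 6 \frac{1}{2 B} = -1 + \frac{3}{B}$)
$\left(b + P{\left(-12 \right)}\right)^{2} = \left(53 + \frac{3 - -12}{-12}\right)^{2} = \left(53 - \frac{3 + 12}{12}\right)^{2} = \left(53 - \frac{5}{4}\right)^{2} = \left(\frac{207}{4}\right)^{2} = \frac{42849}{16}$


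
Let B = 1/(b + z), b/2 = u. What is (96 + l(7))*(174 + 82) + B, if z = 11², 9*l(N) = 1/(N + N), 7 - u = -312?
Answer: 391749269/15939 ≈ 24578.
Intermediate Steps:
u = 319 (u = 7 - 1*(-312) = 7 + 312 = 319)
l(N) = 1/(18*N) (l(N) = 1/(9*(N + N)) = 1/(9*((2*N))) = (1/(2*N))/9 = 1/(18*N))
b = 638 (b = 2*319 = 638)
z = 121
B = 1/759 (B = 1/(638 + 121) = 1/759 ≈ 0.0013175)
(96 + l(7))*(174 + 82) + B = (96 + (1/18)/7)*(174 + 82) + 1/759 = (96 + (1/18)*(⅐))*256 + 1/759 = (96 + 1/126)*256 + 1/759 = (12097/126)*256 + 1/759 = 1548416/63 + 1/759 = 391749269/15939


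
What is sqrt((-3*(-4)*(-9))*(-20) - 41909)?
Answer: I*sqrt(39749) ≈ 199.37*I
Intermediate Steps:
sqrt((-3*(-4)*(-9))*(-20) - 41909) = sqrt((12*(-9))*(-20) - 41909) = sqrt(-108*(-20) - 41909) = sqrt(2160 - 41909) = sqrt(-39749) = I*sqrt(39749)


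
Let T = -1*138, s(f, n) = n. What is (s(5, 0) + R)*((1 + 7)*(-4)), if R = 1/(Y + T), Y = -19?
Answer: 32/157 ≈ 0.20382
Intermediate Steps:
T = -138
R = -1/157 (R = 1/(-19 - 138) = 1/(-157) = -1/157 ≈ -0.0063694)
(s(5, 0) + R)*((1 + 7)*(-4)) = (0 - 1/157)*((1 + 7)*(-4)) = -8*(-4)/157 = -1/157*(-32) = 32/157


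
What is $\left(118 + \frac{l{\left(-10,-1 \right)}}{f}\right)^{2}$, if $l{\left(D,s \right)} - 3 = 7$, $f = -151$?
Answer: $\frac{317124864}{22801} \approx 13908.0$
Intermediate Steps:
$l{\left(D,s \right)} = 10$ ($l{\left(D,s \right)} = 3 + 7 = 10$)
$\left(118 + \frac{l{\left(-10,-1 \right)}}{f}\right)^{2} = \left(118 + \frac{10}{-151}\right)^{2} = \left(118 + 10 \left(- \frac{1}{151}\right)\right)^{2} = \left(118 - \frac{10}{151}\right)^{2} = \left(\frac{17808}{151}\right)^{2} = \frac{317124864}{22801}$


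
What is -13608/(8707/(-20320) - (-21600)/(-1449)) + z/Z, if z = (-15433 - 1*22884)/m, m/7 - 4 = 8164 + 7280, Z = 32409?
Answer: 156019832204810134681/175824153443805048 ≈ 887.36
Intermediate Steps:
m = 108136 (m = 28 + 7*(8164 + 7280) = 28 + 7*15444 = 28 + 108108 = 108136)
z = -38317/108136 (z = (-15433 - 1*22884)/108136 = (-15433 - 22884)*(1/108136) = -38317*1/108136 = -38317/108136 ≈ -0.35434)
-13608/(8707/(-20320) - (-21600)/(-1449)) + z/Z = -13608/(8707/(-20320) - (-21600)/(-1449)) - 38317/108136/32409 = -13608/(8707*(-1/20320) - (-21600)*(-1)/1449) - 38317/108136*1/32409 = -13608/(-8707/20320 - 1*2400/161) - 38317/3504579624 = -13608/(-8707/20320 - 2400/161) - 38317/3504579624 = -13608/(-50169827/3271520) - 38317/3504579624 = -13608*(-3271520/50169827) - 38317/3504579624 = 44518844160/50169827 - 38317/3504579624 = 156019832204810134681/175824153443805048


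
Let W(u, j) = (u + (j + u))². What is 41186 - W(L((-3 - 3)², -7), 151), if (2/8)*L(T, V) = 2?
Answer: 13297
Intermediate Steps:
L(T, V) = 8 (L(T, V) = 4*2 = 8)
W(u, j) = (j + 2*u)²
41186 - W(L((-3 - 3)², -7), 151) = 41186 - (151 + 2*8)² = 41186 - (151 + 16)² = 41186 - 1*167² = 41186 - 1*27889 = 41186 - 27889 = 13297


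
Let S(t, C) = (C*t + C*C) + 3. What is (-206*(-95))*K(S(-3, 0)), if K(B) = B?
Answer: 58710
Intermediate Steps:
S(t, C) = 3 + C**2 + C*t (S(t, C) = (C*t + C**2) + 3 = (C**2 + C*t) + 3 = 3 + C**2 + C*t)
(-206*(-95))*K(S(-3, 0)) = (-206*(-95))*(3 + 0**2 + 0*(-3)) = 19570*(3 + 0 + 0) = 19570*3 = 58710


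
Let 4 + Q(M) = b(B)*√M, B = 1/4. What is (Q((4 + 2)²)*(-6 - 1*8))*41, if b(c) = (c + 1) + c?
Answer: -2870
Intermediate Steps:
B = ¼ ≈ 0.25000
b(c) = 1 + 2*c (b(c) = (1 + c) + c = 1 + 2*c)
Q(M) = -4 + 3*√M/2 (Q(M) = -4 + (1 + 2*(¼))*√M = -4 + (1 + ½)*√M = -4 + 3*√M/2)
(Q((4 + 2)²)*(-6 - 1*8))*41 = ((-4 + 3*√((4 + 2)²)/2)*(-6 - 1*8))*41 = ((-4 + 3*√(6²)/2)*(-6 - 8))*41 = ((-4 + 3*√36/2)*(-14))*41 = ((-4 + (3/2)*6)*(-14))*41 = ((-4 + 9)*(-14))*41 = (5*(-14))*41 = -70*41 = -2870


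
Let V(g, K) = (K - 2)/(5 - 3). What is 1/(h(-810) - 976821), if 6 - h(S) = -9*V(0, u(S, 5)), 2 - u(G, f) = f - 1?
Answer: -1/976833 ≈ -1.0237e-6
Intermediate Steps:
u(G, f) = 3 - f (u(G, f) = 2 - (f - 1) = 2 - (-1 + f) = 2 + (1 - f) = 3 - f)
V(g, K) = -1 + K/2 (V(g, K) = (-2 + K)/2 = (-2 + K)*(½) = -1 + K/2)
h(S) = -12 (h(S) = 6 - (-9)*1*(-1 + (3 - 1*5)/2) = 6 - (-9)*1*(-1 + (3 - 5)/2) = 6 - (-9)*1*(-1 + (½)*(-2)) = 6 - (-9)*1*(-1 - 1) = 6 - (-9)*1*(-2) = 6 - (-9)*(-2) = 6 - 1*18 = 6 - 18 = -12)
1/(h(-810) - 976821) = 1/(-12 - 976821) = 1/(-976833) = -1/976833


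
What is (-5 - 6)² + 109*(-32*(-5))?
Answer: 17561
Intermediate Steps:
(-5 - 6)² + 109*(-32*(-5)) = (-11)² + 109*160 = 121 + 17440 = 17561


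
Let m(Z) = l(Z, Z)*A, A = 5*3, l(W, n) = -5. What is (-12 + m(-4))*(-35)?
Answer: 3045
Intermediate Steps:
A = 15
m(Z) = -75 (m(Z) = -5*15 = -75)
(-12 + m(-4))*(-35) = (-12 - 75)*(-35) = -87*(-35) = 3045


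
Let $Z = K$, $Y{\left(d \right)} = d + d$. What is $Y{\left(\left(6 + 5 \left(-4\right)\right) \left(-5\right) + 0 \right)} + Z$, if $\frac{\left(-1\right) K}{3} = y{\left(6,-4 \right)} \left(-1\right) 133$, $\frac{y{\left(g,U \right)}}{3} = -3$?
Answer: $-3451$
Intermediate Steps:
$y{\left(g,U \right)} = -9$ ($y{\left(g,U \right)} = 3 \left(-3\right) = -9$)
$Y{\left(d \right)} = 2 d$
$K = -3591$ ($K = - 3 \left(-9\right) \left(-1\right) 133 = - 3 \cdot 9 \cdot 133 = \left(-3\right) 1197 = -3591$)
$Z = -3591$
$Y{\left(\left(6 + 5 \left(-4\right)\right) \left(-5\right) + 0 \right)} + Z = 2 \left(\left(6 + 5 \left(-4\right)\right) \left(-5\right) + 0\right) - 3591 = 2 \left(\left(6 - 20\right) \left(-5\right) + 0\right) - 3591 = 2 \left(\left(-14\right) \left(-5\right) + 0\right) - 3591 = 2 \left(70 + 0\right) - 3591 = 2 \cdot 70 - 3591 = 140 - 3591 = -3451$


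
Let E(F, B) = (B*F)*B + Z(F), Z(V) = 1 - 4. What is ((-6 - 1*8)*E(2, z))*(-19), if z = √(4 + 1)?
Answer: 1862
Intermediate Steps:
Z(V) = -3
z = √5 ≈ 2.2361
E(F, B) = -3 + F*B² (E(F, B) = (B*F)*B - 3 = F*B² - 3 = -3 + F*B²)
((-6 - 1*8)*E(2, z))*(-19) = ((-6 - 1*8)*(-3 + 2*(√5)²))*(-19) = ((-6 - 8)*(-3 + 2*5))*(-19) = -14*(-3 + 10)*(-19) = -14*7*(-19) = -98*(-19) = 1862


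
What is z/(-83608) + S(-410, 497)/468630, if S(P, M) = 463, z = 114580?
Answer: -3353557181/2448826065 ≈ -1.3695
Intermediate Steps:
z/(-83608) + S(-410, 497)/468630 = 114580/(-83608) + 463/468630 = 114580*(-1/83608) + 463*(1/468630) = -28645/20902 + 463/468630 = -3353557181/2448826065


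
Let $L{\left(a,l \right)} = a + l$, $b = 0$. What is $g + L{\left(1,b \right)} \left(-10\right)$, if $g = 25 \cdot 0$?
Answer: $-10$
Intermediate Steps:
$g = 0$
$g + L{\left(1,b \right)} \left(-10\right) = 0 + \left(1 + 0\right) \left(-10\right) = 0 + 1 \left(-10\right) = 0 - 10 = -10$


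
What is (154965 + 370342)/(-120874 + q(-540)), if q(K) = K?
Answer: -525307/121414 ≈ -4.3266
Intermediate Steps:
(154965 + 370342)/(-120874 + q(-540)) = (154965 + 370342)/(-120874 - 540) = 525307/(-121414) = 525307*(-1/121414) = -525307/121414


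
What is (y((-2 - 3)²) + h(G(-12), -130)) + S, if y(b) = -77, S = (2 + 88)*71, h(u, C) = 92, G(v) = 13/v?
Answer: 6405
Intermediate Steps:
S = 6390 (S = 90*71 = 6390)
(y((-2 - 3)²) + h(G(-12), -130)) + S = (-77 + 92) + 6390 = 15 + 6390 = 6405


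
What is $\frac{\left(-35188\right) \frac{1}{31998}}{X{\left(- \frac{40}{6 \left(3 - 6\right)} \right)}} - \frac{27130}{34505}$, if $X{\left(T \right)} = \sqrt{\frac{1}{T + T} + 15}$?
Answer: $- \frac{5426}{6901} - \frac{35188 \sqrt{6090}}{9743391} \approx -1.0681$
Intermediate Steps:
$X{\left(T \right)} = \sqrt{15 + \frac{1}{2 T}}$ ($X{\left(T \right)} = \sqrt{\frac{1}{2 T} + 15} = \sqrt{15 + \frac{1}{2 T}}$)
$\frac{\left(-35188\right) \frac{1}{31998}}{X{\left(- \frac{40}{6 \left(3 - 6\right)} \right)}} - \frac{27130}{34505} = \frac{\left(-35188\right) \frac{1}{31998}}{\frac{1}{2} \sqrt{60 + \frac{2}{\left(-40\right) \frac{1}{6 \left(3 - 6\right)}}}} - \frac{27130}{34505} = \frac{\left(-35188\right) \frac{1}{31998}}{\frac{1}{2} \sqrt{60 + \frac{2}{\left(-40\right) \frac{1}{6 \left(-3\right)}}}} - \frac{5426}{6901} = - \frac{17594}{15999 \frac{\sqrt{60 + \frac{2}{\left(-40\right) \frac{1}{-18}}}}{2}} - \frac{5426}{6901} = - \frac{17594}{15999 \frac{\sqrt{60 + \frac{2}{\left(-40\right) \left(- \frac{1}{18}\right)}}}{2}} - \frac{5426}{6901} = - \frac{17594}{15999 \frac{\sqrt{60 + \frac{2}{\frac{20}{9}}}}{2}} - \frac{5426}{6901} = - \frac{17594}{15999 \frac{\sqrt{60 + 2 \cdot \frac{9}{20}}}{2}} - \frac{5426}{6901} = - \frac{17594}{15999 \frac{\sqrt{60 + \frac{9}{10}}}{2}} - \frac{5426}{6901} = - \frac{17594}{15999 \frac{\sqrt{\frac{609}{10}}}{2}} - \frac{5426}{6901} = - \frac{17594}{15999 \frac{\frac{1}{10} \sqrt{6090}}{2}} - \frac{5426}{6901} = - \frac{17594}{15999 \frac{\sqrt{6090}}{20}} - \frac{5426}{6901} = - \frac{17594 \frac{2 \sqrt{6090}}{609}}{15999} - \frac{5426}{6901} = - \frac{35188 \sqrt{6090}}{9743391} - \frac{5426}{6901} = - \frac{5426}{6901} - \frac{35188 \sqrt{6090}}{9743391}$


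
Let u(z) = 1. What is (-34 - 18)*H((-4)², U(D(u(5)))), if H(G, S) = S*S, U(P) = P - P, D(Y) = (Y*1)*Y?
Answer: 0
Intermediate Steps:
D(Y) = Y² (D(Y) = Y*Y = Y²)
U(P) = 0
H(G, S) = S²
(-34 - 18)*H((-4)², U(D(u(5)))) = (-34 - 18)*0² = -52*0 = 0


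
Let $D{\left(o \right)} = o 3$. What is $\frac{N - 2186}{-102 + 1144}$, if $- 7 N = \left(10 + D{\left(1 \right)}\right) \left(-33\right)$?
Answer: $- \frac{14873}{7294} \approx -2.0391$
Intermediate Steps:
$D{\left(o \right)} = 3 o$
$N = \frac{429}{7}$ ($N = - \frac{\left(10 + 3 \cdot 1\right) \left(-33\right)}{7} = - \frac{\left(10 + 3\right) \left(-33\right)}{7} = - \frac{13 \left(-33\right)}{7} = \left(- \frac{1}{7}\right) \left(-429\right) = \frac{429}{7} \approx 61.286$)
$\frac{N - 2186}{-102 + 1144} = \frac{\frac{429}{7} - 2186}{-102 + 1144} = - \frac{14873}{7 \cdot 1042} = \left(- \frac{14873}{7}\right) \frac{1}{1042} = - \frac{14873}{7294}$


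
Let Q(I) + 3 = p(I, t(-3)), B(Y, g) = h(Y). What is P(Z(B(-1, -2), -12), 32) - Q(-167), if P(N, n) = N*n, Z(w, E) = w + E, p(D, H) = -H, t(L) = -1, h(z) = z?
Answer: -414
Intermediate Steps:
B(Y, g) = Y
Z(w, E) = E + w
Q(I) = -2 (Q(I) = -3 - 1*(-1) = -3 + 1 = -2)
P(Z(B(-1, -2), -12), 32) - Q(-167) = (-12 - 1)*32 - 1*(-2) = -13*32 + 2 = -416 + 2 = -414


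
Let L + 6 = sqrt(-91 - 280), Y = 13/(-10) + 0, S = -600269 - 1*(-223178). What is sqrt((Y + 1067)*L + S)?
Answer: sqrt(-38348520 + 106570*I*sqrt(371))/10 ≈ 16.568 + 619.48*I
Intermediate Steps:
S = -377091 (S = -600269 + 223178 = -377091)
Y = -13/10 (Y = 13*(-1/10) + 0 = -13/10 + 0 = -13/10 ≈ -1.3000)
L = -6 + I*sqrt(371) (L = -6 + sqrt(-91 - 280) = -6 + sqrt(-371) = -6 + I*sqrt(371) ≈ -6.0 + 19.261*I)
sqrt((Y + 1067)*L + S) = sqrt((-13/10 + 1067)*(-6 + I*sqrt(371)) - 377091) = sqrt(10657*(-6 + I*sqrt(371))/10 - 377091) = sqrt((-31971/5 + 10657*I*sqrt(371)/10) - 377091) = sqrt(-1917426/5 + 10657*I*sqrt(371)/10)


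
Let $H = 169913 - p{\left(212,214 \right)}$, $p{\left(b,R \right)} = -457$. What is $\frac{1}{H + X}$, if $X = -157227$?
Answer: $\frac{1}{13143} \approx 7.6086 \cdot 10^{-5}$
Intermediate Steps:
$H = 170370$ ($H = 169913 - -457 = 169913 + 457 = 170370$)
$\frac{1}{H + X} = \frac{1}{170370 - 157227} = \frac{1}{13143}$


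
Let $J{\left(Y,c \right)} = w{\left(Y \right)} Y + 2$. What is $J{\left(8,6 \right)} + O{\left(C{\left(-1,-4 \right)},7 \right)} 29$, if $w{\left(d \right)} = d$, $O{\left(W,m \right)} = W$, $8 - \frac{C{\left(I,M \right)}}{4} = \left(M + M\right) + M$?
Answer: $2386$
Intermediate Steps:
$C{\left(I,M \right)} = 32 - 12 M$ ($C{\left(I,M \right)} = 32 - 4 \left(\left(M + M\right) + M\right) = 32 - 4 \left(2 M + M\right) = 32 - 4 \cdot 3 M = 32 - 12 M$)
$J{\left(Y,c \right)} = 2 + Y^{2}$ ($J{\left(Y,c \right)} = Y Y + 2 = Y^{2} + 2 = 2 + Y^{2}$)
$J{\left(8,6 \right)} + O{\left(C{\left(-1,-4 \right)},7 \right)} 29 = \left(2 + 8^{2}\right) + \left(32 - -48\right) 29 = \left(2 + 64\right) + \left(32 + 48\right) 29 = 66 + 80 \cdot 29 = 66 + 2320 = 2386$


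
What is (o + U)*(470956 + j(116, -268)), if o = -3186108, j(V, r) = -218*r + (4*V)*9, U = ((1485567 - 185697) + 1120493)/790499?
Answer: -1343820953791703124/790499 ≈ -1.7000e+12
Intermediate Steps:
U = 2420363/790499 (U = (1299870 + 1120493)*(1/790499) = 2420363*(1/790499) = 2420363/790499 ≈ 3.0618)
j(V, r) = -218*r + 36*V
(o + U)*(470956 + j(116, -268)) = (-3186108 + 2420363/790499)*(470956 + (-218*(-268) + 36*116)) = -2518612767529*(470956 + (58424 + 4176))/790499 = -2518612767529*(470956 + 62600)/790499 = -2518612767529/790499*533556 = -1343820953791703124/790499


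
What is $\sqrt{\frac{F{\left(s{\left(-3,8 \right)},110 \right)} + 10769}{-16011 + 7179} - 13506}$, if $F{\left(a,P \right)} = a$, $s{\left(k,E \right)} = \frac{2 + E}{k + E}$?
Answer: $\frac{i \sqrt{16462815294}}{1104} \approx 116.22 i$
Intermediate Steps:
$s{\left(k,E \right)} = \frac{2 + E}{E + k}$
$\sqrt{\frac{F{\left(s{\left(-3,8 \right)},110 \right)} + 10769}{-16011 + 7179} - 13506} = \sqrt{\frac{\frac{2 + 8}{8 - 3} + 10769}{-16011 + 7179} - 13506} = \sqrt{\frac{\frac{1}{5} \cdot 10 + 10769}{-8832} - 13506} = \sqrt{\left(\frac{1}{5} \cdot 10 + 10769\right) \left(- \frac{1}{8832}\right) - 13506} = \sqrt{\left(2 + 10769\right) \left(- \frac{1}{8832}\right) - 13506} = \sqrt{10771 \left(- \frac{1}{8832}\right) - 13506} = \sqrt{- \frac{10771}{8832} - 13506} = \sqrt{- \frac{119295763}{8832}} = \frac{i \sqrt{16462815294}}{1104}$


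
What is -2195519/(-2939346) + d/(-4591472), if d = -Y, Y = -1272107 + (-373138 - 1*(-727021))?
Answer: 461355373279/843495303582 ≈ 0.54696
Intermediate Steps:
Y = -918224 (Y = -1272107 + (-373138 + 727021) = -1272107 + 353883 = -918224)
d = 918224 (d = -1*(-918224) = 918224)
-2195519/(-2939346) + d/(-4591472) = -2195519/(-2939346) + 918224/(-4591472) = -2195519*(-1/2939346) + 918224*(-1/4591472) = 2195519/2939346 - 57389/286967 = 461355373279/843495303582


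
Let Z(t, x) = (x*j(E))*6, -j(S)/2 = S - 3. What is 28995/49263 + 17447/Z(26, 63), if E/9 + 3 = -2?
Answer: 637220707/595885248 ≈ 1.0694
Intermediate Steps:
E = -45 (E = -27 + 9*(-2) = -27 - 18 = -45)
j(S) = 6 - 2*S (j(S) = -2*(S - 3) = -2*(-3 + S) = 6 - 2*S)
Z(t, x) = 576*x (Z(t, x) = (x*(6 - 2*(-45)))*6 = (x*(6 + 90))*6 = (x*96)*6 = (96*x)*6 = 576*x)
28995/49263 + 17447/Z(26, 63) = 28995/49263 + 17447/((576*63)) = 28995*(1/49263) + 17447/36288 = 9665/16421 + 17447*(1/36288) = 9665/16421 + 17447/36288 = 637220707/595885248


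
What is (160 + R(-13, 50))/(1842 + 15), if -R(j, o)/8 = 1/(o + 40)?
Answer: 7196/83565 ≈ 0.086113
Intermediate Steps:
R(j, o) = -8/(40 + o) (R(j, o) = -8/(o + 40) = -8/(40 + o))
(160 + R(-13, 50))/(1842 + 15) = (160 - 8/(40 + 50))/(1842 + 15) = (160 - 8/90)/1857 = (160 - 8*1/90)*(1/1857) = (160 - 4/45)*(1/1857) = (7196/45)*(1/1857) = 7196/83565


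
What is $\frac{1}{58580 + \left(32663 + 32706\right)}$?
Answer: $\frac{1}{123949} \approx 8.0678 \cdot 10^{-6}$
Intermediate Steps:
$\frac{1}{58580 + \left(32663 + 32706\right)} = \frac{1}{58580 + 65369} = \frac{1}{123949}$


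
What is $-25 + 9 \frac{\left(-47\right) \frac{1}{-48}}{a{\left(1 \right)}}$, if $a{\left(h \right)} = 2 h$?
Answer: $- \frac{659}{32} \approx -20.594$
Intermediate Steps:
$-25 + 9 \frac{\left(-47\right) \frac{1}{-48}}{a{\left(1 \right)}} = -25 + 9 \frac{\left(-47\right) \frac{1}{-48}}{2 \cdot 1} = -25 + 9 \frac{\left(-47\right) \left(- \frac{1}{48}\right)}{2} = -25 + 9 \cdot \frac{47}{48} \cdot \frac{1}{2} = -25 + 9 \cdot \frac{47}{96} = -25 + \frac{141}{32} = - \frac{659}{32}$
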